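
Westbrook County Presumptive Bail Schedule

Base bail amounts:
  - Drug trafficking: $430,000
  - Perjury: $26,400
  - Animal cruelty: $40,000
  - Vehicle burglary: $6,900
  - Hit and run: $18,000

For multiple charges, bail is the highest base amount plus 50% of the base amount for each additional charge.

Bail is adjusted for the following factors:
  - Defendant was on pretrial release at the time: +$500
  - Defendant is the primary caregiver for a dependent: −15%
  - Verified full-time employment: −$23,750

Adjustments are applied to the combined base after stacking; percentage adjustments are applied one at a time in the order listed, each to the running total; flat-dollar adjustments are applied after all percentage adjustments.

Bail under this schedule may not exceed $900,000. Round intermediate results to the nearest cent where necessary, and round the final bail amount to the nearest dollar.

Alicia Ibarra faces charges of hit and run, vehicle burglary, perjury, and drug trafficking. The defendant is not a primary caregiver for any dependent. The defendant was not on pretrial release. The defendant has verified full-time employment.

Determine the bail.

Base amounts from the schedule: hit and run $18,000; vehicle burglary $6,900; perjury $26,400; drug trafficking $430,000.
Stacking rule: highest base plus 50% of each additional charge. Highest is drug trafficking at $430,000. Additional: $18,000 × 50% = $9,000; $6,900 × 50% = $3,450; $26,400 × 50% = $13,200. Combined base = $430,000 + $25,650 = $455,650.
Verified full-time employment (−$23,750 flat): $455,650 − $23,750 = $431,900.
$431,900 is within the $900,000 maximum.

$431,900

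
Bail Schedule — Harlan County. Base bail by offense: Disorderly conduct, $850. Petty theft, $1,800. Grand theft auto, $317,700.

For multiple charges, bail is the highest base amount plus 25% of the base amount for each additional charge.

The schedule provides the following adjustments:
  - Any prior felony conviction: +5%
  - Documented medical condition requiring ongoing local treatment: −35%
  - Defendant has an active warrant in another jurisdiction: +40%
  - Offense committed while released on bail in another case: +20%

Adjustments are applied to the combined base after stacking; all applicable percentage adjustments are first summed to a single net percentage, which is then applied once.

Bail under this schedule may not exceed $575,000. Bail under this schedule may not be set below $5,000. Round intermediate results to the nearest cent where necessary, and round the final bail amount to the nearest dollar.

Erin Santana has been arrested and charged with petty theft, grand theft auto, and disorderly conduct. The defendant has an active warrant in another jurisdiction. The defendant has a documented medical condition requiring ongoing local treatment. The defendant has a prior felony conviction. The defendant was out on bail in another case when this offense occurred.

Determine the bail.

Base amounts from the schedule: petty theft $1,800; grand theft auto $317,700; disorderly conduct $850.
Stacking rule: highest base plus 25% of each additional charge. Highest is grand theft auto at $317,700. Additional: $1,800 × 25% = $450; $850 × 25% = $212.50. Combined base = $317,700 + $662.50 = $318,362.50.
Net percentage adjustment: +5% −35% +40% +20% = +30%. $318,362.50 × 1.3 = $413,871.25.
$413,871.25 is within the $575,000 maximum.
$413,871.25 is at or above the $5,000 minimum.
Rounded to the nearest dollar: $413,871.

$413,871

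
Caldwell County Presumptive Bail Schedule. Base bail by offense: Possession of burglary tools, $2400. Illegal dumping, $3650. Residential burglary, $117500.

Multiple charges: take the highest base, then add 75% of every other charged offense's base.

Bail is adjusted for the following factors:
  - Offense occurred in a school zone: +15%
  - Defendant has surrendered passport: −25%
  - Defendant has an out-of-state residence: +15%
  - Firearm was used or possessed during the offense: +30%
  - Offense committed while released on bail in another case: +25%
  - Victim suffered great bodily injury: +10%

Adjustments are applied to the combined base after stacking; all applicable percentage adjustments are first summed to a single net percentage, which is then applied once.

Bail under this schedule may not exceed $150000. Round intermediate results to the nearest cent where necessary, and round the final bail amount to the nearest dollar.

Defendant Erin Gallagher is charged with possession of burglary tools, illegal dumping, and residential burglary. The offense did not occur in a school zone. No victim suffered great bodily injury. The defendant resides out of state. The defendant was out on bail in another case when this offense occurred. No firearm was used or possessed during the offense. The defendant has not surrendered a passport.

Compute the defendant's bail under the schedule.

Base amounts from the schedule: possession of burglary tools $2400; illegal dumping $3650; residential burglary $117500.
Stacking rule: highest base plus 75% of each additional charge. Highest is residential burglary at $117500. Additional: $2400 × 75% = $1800; $3650 × 75% = $2737.50. Combined base = $117500 + $4537.50 = $122037.50.
Net percentage adjustment: +15% +25% = +40%. $122037.50 × 1.4 = $170852.50.
Result $170852.50 exceeds the maximum of $150000; bail is capped at $150000.

$150000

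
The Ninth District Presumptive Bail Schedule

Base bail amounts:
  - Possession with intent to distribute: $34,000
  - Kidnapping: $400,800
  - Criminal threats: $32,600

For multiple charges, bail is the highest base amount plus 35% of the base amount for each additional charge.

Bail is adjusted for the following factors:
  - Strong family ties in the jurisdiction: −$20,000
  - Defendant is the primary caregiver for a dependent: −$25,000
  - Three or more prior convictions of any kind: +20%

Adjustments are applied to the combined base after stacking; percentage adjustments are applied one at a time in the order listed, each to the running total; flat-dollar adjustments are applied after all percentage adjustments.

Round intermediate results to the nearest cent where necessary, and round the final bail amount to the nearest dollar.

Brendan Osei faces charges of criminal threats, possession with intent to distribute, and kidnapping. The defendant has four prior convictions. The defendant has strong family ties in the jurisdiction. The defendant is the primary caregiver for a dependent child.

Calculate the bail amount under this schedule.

Base amounts from the schedule: criminal threats $32,600; possession with intent to distribute $34,000; kidnapping $400,800.
Stacking rule: highest base plus 35% of each additional charge. Highest is kidnapping at $400,800. Additional: $32,600 × 35% = $11,410; $34,000 × 35% = $11,900. Combined base = $400,800 + $23,310 = $424,110.
Three or more prior convictions of any kind (+20%): $424,110 × 1.2 = $508,932.
Strong family ties in the jurisdiction (−$20,000 flat): $508,932 − $20,000 = $488,932.
Defendant is the primary caregiver for a dependent (−$25,000 flat): $488,932 − $25,000 = $463,932.

$463,932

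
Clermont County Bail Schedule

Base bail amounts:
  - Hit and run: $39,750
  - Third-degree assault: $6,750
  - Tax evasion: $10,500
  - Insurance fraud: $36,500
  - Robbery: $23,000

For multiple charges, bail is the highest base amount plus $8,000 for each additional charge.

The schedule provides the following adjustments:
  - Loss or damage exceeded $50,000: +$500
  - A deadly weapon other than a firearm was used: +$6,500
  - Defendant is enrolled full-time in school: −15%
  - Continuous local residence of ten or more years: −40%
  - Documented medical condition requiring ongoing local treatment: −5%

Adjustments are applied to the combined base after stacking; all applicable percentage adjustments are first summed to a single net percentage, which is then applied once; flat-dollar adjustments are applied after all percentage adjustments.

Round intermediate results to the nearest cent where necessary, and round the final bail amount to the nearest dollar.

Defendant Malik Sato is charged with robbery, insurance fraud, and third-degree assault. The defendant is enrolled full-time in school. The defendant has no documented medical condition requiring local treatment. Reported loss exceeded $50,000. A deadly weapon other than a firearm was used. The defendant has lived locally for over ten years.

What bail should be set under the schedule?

Base amounts from the schedule: robbery $23,000; insurance fraud $36,500; third-degree assault $6,750.
Stacking rule: highest base plus $8,000 per additional charge. Highest is insurance fraud at $36,500; 2 additional charges → +$16,000. Combined base = $52,500.
Net percentage adjustment: −15% −40% = −55%. $52,500 × 0.45 = $23,625.
Loss or damage exceeded $50,000 (+$500 flat): $23,625 + $500 = $24,125.
A deadly weapon other than a firearm was used (+$6,500 flat): $24,125 + $6,500 = $30,625.

$30,625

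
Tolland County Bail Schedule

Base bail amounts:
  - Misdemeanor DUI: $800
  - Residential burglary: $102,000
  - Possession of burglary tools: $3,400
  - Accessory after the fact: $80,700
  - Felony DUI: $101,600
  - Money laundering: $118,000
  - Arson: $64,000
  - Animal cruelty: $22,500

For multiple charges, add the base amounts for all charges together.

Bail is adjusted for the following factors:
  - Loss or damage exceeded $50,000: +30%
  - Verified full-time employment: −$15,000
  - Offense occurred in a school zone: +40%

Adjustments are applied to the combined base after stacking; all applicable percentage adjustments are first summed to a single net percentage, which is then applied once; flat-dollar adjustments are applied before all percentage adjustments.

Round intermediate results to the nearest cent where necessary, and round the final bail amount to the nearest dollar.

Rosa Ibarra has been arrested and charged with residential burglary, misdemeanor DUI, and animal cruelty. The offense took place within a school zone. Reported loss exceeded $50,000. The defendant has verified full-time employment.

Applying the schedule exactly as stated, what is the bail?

$187,510

Base amounts from the schedule: residential burglary $102,000; misdemeanor DUI $800; animal cruelty $22,500.
Stacking rule: sum of all bases. $102,000 + $800 + $22,500 = $125,300.
Verified full-time employment (−$15,000 flat): $125,300 − $15,000 = $110,300.
Net percentage adjustment: +30% +40% = +70%. $110,300 × 1.7 = $187,510.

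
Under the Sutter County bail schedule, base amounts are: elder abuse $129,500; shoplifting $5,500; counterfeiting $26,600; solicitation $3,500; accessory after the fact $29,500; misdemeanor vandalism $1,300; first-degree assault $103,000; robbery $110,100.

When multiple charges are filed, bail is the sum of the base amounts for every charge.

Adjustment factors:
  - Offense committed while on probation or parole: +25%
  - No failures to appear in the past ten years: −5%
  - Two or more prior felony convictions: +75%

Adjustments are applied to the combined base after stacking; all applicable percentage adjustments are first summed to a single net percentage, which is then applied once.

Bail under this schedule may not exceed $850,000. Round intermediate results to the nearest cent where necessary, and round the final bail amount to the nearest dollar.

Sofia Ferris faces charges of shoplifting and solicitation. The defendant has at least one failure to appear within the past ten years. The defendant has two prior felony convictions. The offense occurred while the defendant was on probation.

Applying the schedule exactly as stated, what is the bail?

$18,000

Base amounts from the schedule: shoplifting $5,500; solicitation $3,500.
Stacking rule: sum of all bases. $5,500 + $3,500 = $9,000.
Net percentage adjustment: +25% +75% = +100%. $9,000 × 2 = $18,000.
$18,000 is within the $850,000 maximum.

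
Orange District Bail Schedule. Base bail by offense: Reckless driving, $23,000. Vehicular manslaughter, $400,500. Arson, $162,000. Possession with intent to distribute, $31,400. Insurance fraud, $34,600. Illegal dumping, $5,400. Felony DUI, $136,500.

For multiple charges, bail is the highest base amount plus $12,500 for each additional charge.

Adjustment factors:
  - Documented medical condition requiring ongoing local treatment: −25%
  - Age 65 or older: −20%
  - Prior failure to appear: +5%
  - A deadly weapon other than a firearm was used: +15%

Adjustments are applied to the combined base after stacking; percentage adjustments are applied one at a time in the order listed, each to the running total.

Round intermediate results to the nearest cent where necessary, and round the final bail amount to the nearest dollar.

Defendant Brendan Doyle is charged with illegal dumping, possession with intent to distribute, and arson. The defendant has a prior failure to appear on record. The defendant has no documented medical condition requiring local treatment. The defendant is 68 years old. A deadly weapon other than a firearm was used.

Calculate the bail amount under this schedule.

Base amounts from the schedule: illegal dumping $5,400; possession with intent to distribute $31,400; arson $162,000.
Stacking rule: highest base plus $12,500 per additional charge. Highest is arson at $162,000; 2 additional charges → +$25,000. Combined base = $187,000.
Age 65 or older (−20%): $187,000 × 0.8 = $149,600.
Prior failure to appear (+5%): $149,600 × 1.05 = $157,080.
A deadly weapon other than a firearm was used (+15%): $157,080 × 1.15 = $180,642.

$180,642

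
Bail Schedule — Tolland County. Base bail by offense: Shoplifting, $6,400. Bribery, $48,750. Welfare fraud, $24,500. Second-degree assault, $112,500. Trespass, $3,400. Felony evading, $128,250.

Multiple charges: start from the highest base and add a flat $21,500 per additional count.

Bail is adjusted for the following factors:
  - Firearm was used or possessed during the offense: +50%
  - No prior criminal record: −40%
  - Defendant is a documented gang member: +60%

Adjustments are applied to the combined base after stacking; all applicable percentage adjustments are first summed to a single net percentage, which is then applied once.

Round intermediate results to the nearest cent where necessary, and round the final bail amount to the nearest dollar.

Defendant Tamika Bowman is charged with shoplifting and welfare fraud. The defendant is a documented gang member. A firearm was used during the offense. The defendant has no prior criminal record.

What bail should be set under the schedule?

Base amounts from the schedule: shoplifting $6,400; welfare fraud $24,500.
Stacking rule: highest base plus $21,500 per additional charge. Highest is welfare fraud at $24,500; 1 additional charge → +$21,500. Combined base = $46,000.
Net percentage adjustment: +50% −40% +60% = +70%. $46,000 × 1.7 = $78,200.

$78,200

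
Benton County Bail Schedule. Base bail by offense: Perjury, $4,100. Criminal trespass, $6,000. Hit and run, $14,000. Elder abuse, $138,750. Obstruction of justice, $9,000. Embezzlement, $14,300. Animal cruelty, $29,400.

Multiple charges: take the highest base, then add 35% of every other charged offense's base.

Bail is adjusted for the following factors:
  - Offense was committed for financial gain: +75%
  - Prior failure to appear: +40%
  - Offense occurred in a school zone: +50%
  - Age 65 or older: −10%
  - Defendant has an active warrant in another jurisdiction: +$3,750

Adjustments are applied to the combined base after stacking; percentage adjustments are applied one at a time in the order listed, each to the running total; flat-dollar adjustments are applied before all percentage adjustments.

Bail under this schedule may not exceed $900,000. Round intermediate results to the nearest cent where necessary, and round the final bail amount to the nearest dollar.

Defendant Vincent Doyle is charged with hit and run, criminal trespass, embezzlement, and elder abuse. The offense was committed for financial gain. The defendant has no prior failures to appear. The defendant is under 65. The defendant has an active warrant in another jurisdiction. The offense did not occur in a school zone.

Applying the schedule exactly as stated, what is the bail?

$270,384

Base amounts from the schedule: hit and run $14,000; criminal trespass $6,000; embezzlement $14,300; elder abuse $138,750.
Stacking rule: highest base plus 35% of each additional charge. Highest is elder abuse at $138,750. Additional: $14,000 × 35% = $4,900; $6,000 × 35% = $2,100; $14,300 × 35% = $5,005. Combined base = $138,750 + $12,005 = $150,755.
Defendant has an active warrant in another jurisdiction (+$3,750 flat): $150,755 + $3,750 = $154,505.
Offense was committed for financial gain (+75%): $154,505 × 1.75 = $270,383.75.
$270,383.75 is within the $900,000 maximum.
Rounded to the nearest dollar: $270,384.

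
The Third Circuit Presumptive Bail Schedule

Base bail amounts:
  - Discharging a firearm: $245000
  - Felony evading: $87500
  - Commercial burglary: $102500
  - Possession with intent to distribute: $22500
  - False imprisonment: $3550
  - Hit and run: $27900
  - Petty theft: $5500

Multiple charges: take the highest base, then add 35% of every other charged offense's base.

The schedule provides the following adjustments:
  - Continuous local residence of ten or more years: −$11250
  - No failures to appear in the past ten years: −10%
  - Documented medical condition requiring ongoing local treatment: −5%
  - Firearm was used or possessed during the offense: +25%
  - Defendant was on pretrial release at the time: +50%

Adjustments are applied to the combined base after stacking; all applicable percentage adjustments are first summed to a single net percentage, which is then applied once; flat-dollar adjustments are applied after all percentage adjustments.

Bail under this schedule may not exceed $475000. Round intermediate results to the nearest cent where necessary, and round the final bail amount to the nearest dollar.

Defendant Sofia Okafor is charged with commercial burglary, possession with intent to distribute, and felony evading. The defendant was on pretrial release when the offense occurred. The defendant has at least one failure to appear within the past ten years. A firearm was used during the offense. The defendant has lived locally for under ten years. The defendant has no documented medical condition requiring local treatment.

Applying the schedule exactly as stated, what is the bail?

Base amounts from the schedule: commercial burglary $102500; possession with intent to distribute $22500; felony evading $87500.
Stacking rule: highest base plus 35% of each additional charge. Highest is commercial burglary at $102500. Additional: $22500 × 35% = $7875; $87500 × 35% = $30625. Combined base = $102500 + $38500 = $141000.
Net percentage adjustment: +25% +50% = +75%. $141000 × 1.75 = $246750.
$246750 is within the $475000 maximum.

$246750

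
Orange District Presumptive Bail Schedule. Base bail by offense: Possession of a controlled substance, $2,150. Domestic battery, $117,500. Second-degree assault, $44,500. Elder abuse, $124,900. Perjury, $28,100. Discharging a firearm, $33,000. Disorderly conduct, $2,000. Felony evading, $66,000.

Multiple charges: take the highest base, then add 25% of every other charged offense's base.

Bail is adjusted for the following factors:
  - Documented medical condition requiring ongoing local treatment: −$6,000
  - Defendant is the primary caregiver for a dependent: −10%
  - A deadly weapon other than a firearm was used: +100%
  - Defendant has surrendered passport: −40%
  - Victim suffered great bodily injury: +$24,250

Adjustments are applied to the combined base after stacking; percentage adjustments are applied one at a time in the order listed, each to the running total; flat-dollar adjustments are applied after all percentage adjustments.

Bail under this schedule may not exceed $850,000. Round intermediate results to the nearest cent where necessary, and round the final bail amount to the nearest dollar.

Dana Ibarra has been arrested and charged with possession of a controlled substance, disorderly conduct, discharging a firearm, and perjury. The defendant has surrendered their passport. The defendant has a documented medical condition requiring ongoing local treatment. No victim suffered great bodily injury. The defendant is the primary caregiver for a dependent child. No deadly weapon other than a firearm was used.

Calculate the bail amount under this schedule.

Base amounts from the schedule: possession of a controlled substance $2,150; disorderly conduct $2,000; discharging a firearm $33,000; perjury $28,100.
Stacking rule: highest base plus 25% of each additional charge. Highest is discharging a firearm at $33,000. Additional: $2,150 × 25% = $537.50; $2,000 × 25% = $500; $28,100 × 25% = $7,025. Combined base = $33,000 + $8,062.50 = $41,062.50.
Defendant is the primary caregiver for a dependent (−10%): $41,062.50 × 0.9 = $36,956.25.
Defendant has surrendered passport (−40%): $36,956.25 × 0.6 = $22,173.75.
Documented medical condition requiring ongoing local treatment (−$6,000 flat): $22,173.75 − $6,000 = $16,173.75.
$16,173.75 is within the $850,000 maximum.
Rounded to the nearest dollar: $16,174.

$16,174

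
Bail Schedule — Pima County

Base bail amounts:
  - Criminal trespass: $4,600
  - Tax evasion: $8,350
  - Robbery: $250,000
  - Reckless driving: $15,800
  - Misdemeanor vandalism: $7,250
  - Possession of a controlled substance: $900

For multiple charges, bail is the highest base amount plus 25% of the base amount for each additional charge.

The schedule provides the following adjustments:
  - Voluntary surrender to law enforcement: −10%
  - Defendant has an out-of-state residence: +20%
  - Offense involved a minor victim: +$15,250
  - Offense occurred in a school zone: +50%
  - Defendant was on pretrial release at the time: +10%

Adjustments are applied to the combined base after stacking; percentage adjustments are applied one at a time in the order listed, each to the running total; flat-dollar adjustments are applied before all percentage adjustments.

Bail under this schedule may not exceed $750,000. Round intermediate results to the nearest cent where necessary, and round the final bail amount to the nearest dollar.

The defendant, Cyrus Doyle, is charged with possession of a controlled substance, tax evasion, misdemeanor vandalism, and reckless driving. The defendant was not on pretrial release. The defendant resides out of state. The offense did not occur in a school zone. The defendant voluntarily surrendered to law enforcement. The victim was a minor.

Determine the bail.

Base amounts from the schedule: possession of a controlled substance $900; tax evasion $8,350; misdemeanor vandalism $7,250; reckless driving $15,800.
Stacking rule: highest base plus 25% of each additional charge. Highest is reckless driving at $15,800. Additional: $900 × 25% = $225; $8,350 × 25% = $2,087.50; $7,250 × 25% = $1,812.50. Combined base = $15,800 + $4,125 = $19,925.
Offense involved a minor victim (+$15,250 flat): $19,925 + $15,250 = $35,175.
Voluntary surrender to law enforcement (−10%): $35,175 × 0.9 = $31,657.50.
Defendant has an out-of-state residence (+20%): $31,657.50 × 1.2 = $37,989.
$37,989 is within the $750,000 maximum.

$37,989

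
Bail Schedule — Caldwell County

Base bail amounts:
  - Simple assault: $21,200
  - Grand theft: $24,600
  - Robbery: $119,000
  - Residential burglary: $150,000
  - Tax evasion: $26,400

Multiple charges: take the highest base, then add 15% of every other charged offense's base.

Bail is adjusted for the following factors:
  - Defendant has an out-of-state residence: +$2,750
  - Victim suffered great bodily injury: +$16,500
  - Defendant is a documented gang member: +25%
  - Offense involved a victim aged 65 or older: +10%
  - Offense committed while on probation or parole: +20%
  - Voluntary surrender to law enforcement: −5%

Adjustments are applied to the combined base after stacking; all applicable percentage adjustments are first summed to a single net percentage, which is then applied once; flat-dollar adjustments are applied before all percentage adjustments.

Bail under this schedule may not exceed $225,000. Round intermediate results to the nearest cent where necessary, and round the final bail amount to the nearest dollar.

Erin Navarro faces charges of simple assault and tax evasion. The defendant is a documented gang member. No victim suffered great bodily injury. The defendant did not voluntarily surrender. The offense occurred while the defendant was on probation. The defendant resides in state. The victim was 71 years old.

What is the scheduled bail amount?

Base amounts from the schedule: simple assault $21,200; tax evasion $26,400.
Stacking rule: highest base plus 15% of each additional charge. Highest is tax evasion at $26,400. Additional: $21,200 × 15% = $3,180. Combined base = $26,400 + $3,180 = $29,580.
Net percentage adjustment: +25% +10% +20% = +55%. $29,580 × 1.55 = $45,849.
$45,849 is within the $225,000 maximum.

$45,849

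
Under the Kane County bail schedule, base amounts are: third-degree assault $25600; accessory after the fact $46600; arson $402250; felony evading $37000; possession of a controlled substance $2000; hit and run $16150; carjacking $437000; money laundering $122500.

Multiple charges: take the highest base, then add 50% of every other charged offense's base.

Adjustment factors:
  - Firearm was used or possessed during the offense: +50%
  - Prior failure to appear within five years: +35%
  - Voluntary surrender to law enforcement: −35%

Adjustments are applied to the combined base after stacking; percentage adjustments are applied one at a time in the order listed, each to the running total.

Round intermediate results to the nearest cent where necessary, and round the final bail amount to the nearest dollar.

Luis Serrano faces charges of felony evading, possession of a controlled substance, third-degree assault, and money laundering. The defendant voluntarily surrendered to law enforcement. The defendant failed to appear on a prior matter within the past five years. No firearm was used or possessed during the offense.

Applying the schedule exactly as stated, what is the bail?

Base amounts from the schedule: felony evading $37000; possession of a controlled substance $2000; third-degree assault $25600; money laundering $122500.
Stacking rule: highest base plus 50% of each additional charge. Highest is money laundering at $122500. Additional: $37000 × 50% = $18500; $2000 × 50% = $1000; $25600 × 50% = $12800. Combined base = $122500 + $32300 = $154800.
Prior failure to appear within five years (+35%): $154800 × 1.35 = $208980.
Voluntary surrender to law enforcement (−35%): $208980 × 0.65 = $135837.

$135837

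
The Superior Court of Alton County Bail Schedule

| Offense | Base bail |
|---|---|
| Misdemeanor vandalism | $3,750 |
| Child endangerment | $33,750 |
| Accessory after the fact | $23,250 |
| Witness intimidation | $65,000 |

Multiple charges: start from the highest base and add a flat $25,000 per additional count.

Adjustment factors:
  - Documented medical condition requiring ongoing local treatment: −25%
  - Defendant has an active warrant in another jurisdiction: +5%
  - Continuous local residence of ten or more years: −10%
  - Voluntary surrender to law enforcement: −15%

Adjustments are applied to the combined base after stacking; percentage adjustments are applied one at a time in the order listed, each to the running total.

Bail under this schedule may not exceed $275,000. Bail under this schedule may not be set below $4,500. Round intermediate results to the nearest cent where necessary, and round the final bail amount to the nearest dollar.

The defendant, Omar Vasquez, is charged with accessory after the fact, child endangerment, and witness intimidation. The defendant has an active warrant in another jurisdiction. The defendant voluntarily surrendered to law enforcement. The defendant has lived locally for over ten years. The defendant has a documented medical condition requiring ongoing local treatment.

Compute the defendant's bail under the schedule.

Base amounts from the schedule: accessory after the fact $23,250; child endangerment $33,750; witness intimidation $65,000.
Stacking rule: highest base plus $25,000 per additional charge. Highest is witness intimidation at $65,000; 2 additional charges → +$50,000. Combined base = $115,000.
Documented medical condition requiring ongoing local treatment (−25%): $115,000 × 0.75 = $86,250.
Defendant has an active warrant in another jurisdiction (+5%): $86,250 × 1.05 = $90,562.50.
Continuous local residence of ten or more years (−10%): $90,562.50 × 0.9 = $81,506.25.
Voluntary surrender to law enforcement (−15%): $81,506.25 × 0.85 = $69,280.31.
$69,280.31 is within the $275,000 maximum.
$69,280.31 is at or above the $4,500 minimum.
Rounded to the nearest dollar: $69,280.

$69,280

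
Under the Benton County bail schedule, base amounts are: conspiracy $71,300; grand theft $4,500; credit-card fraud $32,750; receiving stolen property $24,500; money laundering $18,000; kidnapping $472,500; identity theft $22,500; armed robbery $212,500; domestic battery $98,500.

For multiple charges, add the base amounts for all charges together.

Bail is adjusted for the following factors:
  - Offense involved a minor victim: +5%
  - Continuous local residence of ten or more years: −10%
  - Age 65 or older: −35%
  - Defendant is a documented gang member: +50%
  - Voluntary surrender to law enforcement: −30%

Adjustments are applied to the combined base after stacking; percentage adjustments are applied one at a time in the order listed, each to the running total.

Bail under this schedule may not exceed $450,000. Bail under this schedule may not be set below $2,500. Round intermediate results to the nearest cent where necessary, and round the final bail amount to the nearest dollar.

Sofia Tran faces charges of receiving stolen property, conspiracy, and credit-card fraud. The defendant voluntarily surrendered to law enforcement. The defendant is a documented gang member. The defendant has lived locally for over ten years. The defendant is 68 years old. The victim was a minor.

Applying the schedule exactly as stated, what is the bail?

Base amounts from the schedule: receiving stolen property $24,500; conspiracy $71,300; credit-card fraud $32,750.
Stacking rule: sum of all bases. $24,500 + $71,300 + $32,750 = $128,550.
Offense involved a minor victim (+5%): $128,550 × 1.05 = $134,977.50.
Continuous local residence of ten or more years (−10%): $134,977.50 × 0.9 = $121,479.75.
Age 65 or older (−35%): $121,479.75 × 0.65 = $78,961.84.
Defendant is a documented gang member (+50%): $78,961.84 × 1.5 = $118,442.76.
Voluntary surrender to law enforcement (−30%): $118,442.76 × 0.7 = $82,909.93.
$82,909.93 is within the $450,000 maximum.
$82,909.93 is at or above the $2,500 minimum.
Rounded to the nearest dollar: $82,910.

$82,910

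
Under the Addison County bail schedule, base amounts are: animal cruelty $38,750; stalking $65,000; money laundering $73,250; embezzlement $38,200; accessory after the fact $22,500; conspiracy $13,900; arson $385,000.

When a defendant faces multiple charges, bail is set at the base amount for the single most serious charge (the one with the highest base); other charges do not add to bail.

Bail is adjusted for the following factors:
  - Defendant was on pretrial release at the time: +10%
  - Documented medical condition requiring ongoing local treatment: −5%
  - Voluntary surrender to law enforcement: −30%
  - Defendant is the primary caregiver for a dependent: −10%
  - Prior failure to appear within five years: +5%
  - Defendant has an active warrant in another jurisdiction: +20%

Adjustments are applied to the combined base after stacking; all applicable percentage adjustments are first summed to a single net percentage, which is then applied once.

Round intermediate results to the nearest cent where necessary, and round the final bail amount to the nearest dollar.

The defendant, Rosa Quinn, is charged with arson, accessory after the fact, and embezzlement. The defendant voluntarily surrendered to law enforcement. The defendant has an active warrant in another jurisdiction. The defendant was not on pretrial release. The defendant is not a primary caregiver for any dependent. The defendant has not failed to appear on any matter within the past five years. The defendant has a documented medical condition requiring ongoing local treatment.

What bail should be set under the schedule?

Base amounts from the schedule: arson $385,000; accessory after the fact $22,500; embezzlement $38,200.
Stacking rule: use the highest base only. Highest is arson at $385,000. Combined base = $385,000.
Net percentage adjustment: −5% −30% +20% = −15%. $385,000 × 0.85 = $327,250.

$327,250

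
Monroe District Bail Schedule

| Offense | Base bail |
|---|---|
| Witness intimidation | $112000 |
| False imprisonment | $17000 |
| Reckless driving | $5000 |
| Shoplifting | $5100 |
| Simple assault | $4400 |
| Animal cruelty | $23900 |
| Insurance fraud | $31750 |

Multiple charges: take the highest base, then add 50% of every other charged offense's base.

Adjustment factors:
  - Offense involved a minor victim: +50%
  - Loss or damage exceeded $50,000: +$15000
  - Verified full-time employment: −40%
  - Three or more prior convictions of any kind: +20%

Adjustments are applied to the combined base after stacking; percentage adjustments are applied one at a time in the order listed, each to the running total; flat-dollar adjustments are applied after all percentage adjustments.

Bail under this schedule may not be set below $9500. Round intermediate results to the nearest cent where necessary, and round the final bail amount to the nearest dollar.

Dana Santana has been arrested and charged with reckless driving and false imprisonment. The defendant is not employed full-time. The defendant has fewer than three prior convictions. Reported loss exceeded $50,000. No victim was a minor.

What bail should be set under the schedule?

$34500

Base amounts from the schedule: reckless driving $5000; false imprisonment $17000.
Stacking rule: highest base plus 50% of each additional charge. Highest is false imprisonment at $17000. Additional: $5000 × 50% = $2500. Combined base = $17000 + $2500 = $19500.
Loss or damage exceeded $50,000 (+$15000 flat): $19500 + $15000 = $34500.
$34500 is at or above the $9500 minimum.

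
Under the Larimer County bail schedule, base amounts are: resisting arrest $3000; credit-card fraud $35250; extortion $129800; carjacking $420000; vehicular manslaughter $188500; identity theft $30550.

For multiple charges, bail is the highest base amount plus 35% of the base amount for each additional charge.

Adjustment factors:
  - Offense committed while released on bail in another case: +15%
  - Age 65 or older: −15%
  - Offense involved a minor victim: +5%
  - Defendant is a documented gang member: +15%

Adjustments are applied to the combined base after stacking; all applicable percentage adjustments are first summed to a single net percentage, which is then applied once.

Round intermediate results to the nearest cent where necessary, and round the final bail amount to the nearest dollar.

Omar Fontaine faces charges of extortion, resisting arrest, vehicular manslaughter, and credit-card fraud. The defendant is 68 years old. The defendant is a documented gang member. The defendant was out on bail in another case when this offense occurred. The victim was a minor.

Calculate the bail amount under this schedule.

$296781

Base amounts from the schedule: extortion $129800; resisting arrest $3000; vehicular manslaughter $188500; credit-card fraud $35250.
Stacking rule: highest base plus 35% of each additional charge. Highest is vehicular manslaughter at $188500. Additional: $129800 × 35% = $45430; $3000 × 35% = $1050; $35250 × 35% = $12337.50. Combined base = $188500 + $58817.50 = $247317.50.
Net percentage adjustment: +15% −15% +5% +15% = +20%. $247317.50 × 1.2 = $296781.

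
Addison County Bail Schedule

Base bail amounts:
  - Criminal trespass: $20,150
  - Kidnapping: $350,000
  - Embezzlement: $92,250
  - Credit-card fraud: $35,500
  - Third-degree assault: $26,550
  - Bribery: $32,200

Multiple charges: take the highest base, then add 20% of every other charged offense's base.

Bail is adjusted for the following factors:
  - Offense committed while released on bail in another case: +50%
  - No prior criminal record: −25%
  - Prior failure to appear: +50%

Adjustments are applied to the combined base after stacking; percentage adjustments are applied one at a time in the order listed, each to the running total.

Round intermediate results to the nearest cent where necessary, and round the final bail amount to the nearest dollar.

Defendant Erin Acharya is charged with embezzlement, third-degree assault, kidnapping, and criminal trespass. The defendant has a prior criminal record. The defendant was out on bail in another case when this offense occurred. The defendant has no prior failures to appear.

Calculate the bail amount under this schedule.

Base amounts from the schedule: embezzlement $92,250; third-degree assault $26,550; kidnapping $350,000; criminal trespass $20,150.
Stacking rule: highest base plus 20% of each additional charge. Highest is kidnapping at $350,000. Additional: $92,250 × 20% = $18,450; $26,550 × 20% = $5,310; $20,150 × 20% = $4,030. Combined base = $350,000 + $27,790 = $377,790.
Offense committed while released on bail in another case (+50%): $377,790 × 1.5 = $566,685.

$566,685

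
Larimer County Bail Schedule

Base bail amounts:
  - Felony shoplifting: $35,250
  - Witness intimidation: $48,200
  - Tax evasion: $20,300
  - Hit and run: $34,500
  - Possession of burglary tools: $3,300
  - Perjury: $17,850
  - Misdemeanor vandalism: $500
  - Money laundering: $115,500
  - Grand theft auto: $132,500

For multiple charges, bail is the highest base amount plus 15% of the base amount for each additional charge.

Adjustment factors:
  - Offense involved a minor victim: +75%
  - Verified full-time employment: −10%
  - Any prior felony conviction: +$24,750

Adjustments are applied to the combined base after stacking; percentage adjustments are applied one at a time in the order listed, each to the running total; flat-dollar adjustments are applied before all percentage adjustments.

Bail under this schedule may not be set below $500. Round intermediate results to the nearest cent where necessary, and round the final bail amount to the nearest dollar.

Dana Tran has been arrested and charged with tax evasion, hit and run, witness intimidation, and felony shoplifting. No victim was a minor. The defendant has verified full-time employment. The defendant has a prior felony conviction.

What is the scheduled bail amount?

Base amounts from the schedule: tax evasion $20,300; hit and run $34,500; witness intimidation $48,200; felony shoplifting $35,250.
Stacking rule: highest base plus 15% of each additional charge. Highest is witness intimidation at $48,200. Additional: $20,300 × 15% = $3,045; $34,500 × 15% = $5,175; $35,250 × 15% = $5,287.50. Combined base = $48,200 + $13,507.50 = $61,707.50.
Any prior felony conviction (+$24,750 flat): $61,707.50 + $24,750 = $86,457.50.
Verified full-time employment (−10%): $86,457.50 × 0.9 = $77,811.75.
$77,811.75 is at or above the $500 minimum.
Rounded to the nearest dollar: $77,812.

$77,812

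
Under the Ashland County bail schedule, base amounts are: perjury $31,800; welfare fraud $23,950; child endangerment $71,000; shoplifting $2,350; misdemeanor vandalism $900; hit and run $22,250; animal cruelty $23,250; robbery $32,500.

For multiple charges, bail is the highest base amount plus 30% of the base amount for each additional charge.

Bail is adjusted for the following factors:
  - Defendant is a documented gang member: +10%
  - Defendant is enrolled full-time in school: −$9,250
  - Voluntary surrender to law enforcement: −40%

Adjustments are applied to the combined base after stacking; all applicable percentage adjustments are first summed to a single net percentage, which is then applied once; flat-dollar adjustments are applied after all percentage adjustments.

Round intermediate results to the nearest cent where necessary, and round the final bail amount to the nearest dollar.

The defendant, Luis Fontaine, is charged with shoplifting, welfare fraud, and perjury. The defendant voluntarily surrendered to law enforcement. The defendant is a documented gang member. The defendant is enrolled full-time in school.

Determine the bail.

$18,533

Base amounts from the schedule: shoplifting $2,350; welfare fraud $23,950; perjury $31,800.
Stacking rule: highest base plus 30% of each additional charge. Highest is perjury at $31,800. Additional: $2,350 × 30% = $705; $23,950 × 30% = $7,185. Combined base = $31,800 + $7,890 = $39,690.
Net percentage adjustment: +10% −40% = −30%. $39,690 × 0.7 = $27,783.
Defendant is enrolled full-time in school (−$9,250 flat): $27,783 − $9,250 = $18,533.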